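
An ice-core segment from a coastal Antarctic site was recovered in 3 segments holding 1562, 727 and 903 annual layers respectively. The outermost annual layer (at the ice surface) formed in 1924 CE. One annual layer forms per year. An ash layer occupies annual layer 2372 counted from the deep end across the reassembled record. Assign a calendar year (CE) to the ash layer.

Total annual layers = 1562 + 727 + 903 = 3192.
Between annual layer 2372 and the ice surface there are 3192 − 2372 = 820 annual layers.
Counting back 820 years from 1924 CE places the ash layer in 1924 − 820 = 1104 CE.

1104 CE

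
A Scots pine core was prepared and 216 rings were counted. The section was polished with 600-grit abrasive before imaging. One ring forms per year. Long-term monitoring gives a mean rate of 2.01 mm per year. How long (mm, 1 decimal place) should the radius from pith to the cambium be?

434.2 mm

The record spans 216 years at 2.01 mm per year.
Length ≈ 2.01 × 216 = 434.2 mm.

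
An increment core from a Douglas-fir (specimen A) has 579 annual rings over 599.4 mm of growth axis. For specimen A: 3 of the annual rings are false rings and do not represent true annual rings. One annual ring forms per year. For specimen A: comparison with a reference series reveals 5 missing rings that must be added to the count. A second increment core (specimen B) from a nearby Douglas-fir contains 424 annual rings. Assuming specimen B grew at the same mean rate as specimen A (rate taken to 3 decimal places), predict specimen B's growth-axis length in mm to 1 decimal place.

437.6 mm

Specimen A: true annual ring count = 579 − 3 + 5 = 581.
A: Mean rate = 599.4 mm / 581 years ≈ 1.032 mm per year.
For B, 1.032 mm/year × 424 years = 437.6 mm.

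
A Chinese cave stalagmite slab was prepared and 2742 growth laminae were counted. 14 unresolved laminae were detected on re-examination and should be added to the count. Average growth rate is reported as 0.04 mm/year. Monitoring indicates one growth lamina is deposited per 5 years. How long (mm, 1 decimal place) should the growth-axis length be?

True growth lamina count = 2742 + 14 = 2756.
At 5 years per growth lamina, 2756 × 5 = 13780 years.
13780 years at 0.04 mm/year gives 0.04 × 13780 = 551.2 mm.

551.2 mm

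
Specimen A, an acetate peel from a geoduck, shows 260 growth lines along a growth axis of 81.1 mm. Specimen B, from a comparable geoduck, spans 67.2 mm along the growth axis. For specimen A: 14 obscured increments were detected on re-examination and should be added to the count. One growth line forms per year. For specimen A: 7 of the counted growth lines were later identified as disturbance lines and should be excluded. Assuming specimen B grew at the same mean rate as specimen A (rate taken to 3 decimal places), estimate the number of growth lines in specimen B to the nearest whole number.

Specimen A: after corrections the count is 260 − 7 + 14 = 267 growth lines.
A: Extension rate ≈ 81.1 / 267 = 0.304 mm per year.
B spans 67.2 / 0.304 = 221.05 years ≈ 221 growth lines.

221 growth lines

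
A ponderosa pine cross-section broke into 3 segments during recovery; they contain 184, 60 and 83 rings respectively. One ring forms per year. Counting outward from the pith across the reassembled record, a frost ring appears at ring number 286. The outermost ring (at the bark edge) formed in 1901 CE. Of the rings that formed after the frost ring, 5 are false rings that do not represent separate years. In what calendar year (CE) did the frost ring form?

Total rings = 184 + 60 + 83 = 327.
Between ring 286 and the bark edge there are 327 − 286 = 41 rings.
41 − 5 false = 36 true rings after the frost ring.
1901 − 36 = 1865 CE.

1865 CE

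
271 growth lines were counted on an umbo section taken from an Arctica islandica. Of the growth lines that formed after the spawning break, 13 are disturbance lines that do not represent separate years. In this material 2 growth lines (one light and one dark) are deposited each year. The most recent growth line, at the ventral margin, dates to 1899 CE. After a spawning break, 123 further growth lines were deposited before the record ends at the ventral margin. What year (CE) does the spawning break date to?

123 growth lines formed after the spawning break.
123 − 13 false = 110 true growth lines after the spawning break.
Dividing by 2 growth lines per year: 110 / 2 = 55 years.
Counting back 55 years from 1899 CE places the spawning break in 1899 − 55 = 1844 CE.

1844 CE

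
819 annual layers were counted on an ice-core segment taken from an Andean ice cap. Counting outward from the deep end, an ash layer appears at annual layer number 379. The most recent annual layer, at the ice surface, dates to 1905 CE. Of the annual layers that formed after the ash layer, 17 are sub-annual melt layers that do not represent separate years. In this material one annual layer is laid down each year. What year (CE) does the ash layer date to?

1482 CE

The ash layer sits at annual layer 379 from the deep end, so 819 − 379 = 440 annual layers formed after it.
Excluding 17 false annual layers: 440 − 17 = 423.
Counting back 423 years from 1905 CE places the ash layer in 1905 − 423 = 1482 CE.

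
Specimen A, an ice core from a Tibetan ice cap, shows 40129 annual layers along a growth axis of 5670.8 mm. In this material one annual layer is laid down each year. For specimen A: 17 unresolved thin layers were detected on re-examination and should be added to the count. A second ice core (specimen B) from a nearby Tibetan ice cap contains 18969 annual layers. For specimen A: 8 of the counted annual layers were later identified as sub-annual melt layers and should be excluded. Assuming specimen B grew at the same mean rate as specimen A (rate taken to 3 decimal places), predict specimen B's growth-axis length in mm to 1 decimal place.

Specimen A: after corrections the count is 40129 − 8 + 17 = 40138 annual layers.
A: Mean rate = 5670.8 mm / 40138 years ≈ 0.141 mm/year.
For B, 0.141 mm/year × 18969 years = 2674.6 mm.

2674.6 mm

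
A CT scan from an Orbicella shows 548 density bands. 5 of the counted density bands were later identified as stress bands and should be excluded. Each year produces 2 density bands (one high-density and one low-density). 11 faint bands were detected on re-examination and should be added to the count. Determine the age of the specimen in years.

277 years

Correcting the raw count gives 548 − 5 + 11 = 554 true density bands.
554 density bands at 2 per year is 554 / 2 = 277 years.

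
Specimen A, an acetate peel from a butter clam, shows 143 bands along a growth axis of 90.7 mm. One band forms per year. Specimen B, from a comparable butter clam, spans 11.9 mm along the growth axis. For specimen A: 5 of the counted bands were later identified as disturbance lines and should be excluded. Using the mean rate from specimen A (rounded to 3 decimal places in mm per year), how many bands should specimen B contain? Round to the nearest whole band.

Specimen A: after corrections the count is 143 − 5 = 138 bands.
A: Extension rate ≈ 90.7 / 138 = 0.657 mm/yr.
Specimen B: 11.9 mm / 0.657 mm per year = 18.11 years ≈ 18 bands.

18 bands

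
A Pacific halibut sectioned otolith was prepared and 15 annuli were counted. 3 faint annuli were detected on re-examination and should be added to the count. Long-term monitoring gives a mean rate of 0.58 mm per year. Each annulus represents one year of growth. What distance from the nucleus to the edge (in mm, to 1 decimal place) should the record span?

10.4 mm

Correcting the raw count gives 15 + 3 = 18 true annuli.
18 years at 0.58 mm/year gives 0.58 × 18 = 10.4 mm.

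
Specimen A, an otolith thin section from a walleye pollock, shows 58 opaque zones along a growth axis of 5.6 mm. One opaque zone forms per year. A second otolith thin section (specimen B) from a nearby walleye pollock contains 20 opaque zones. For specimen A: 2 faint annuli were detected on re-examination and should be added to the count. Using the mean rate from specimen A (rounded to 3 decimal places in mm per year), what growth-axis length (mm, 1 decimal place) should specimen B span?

Specimen A: adjusted count: 58 + 2 = 60 opaque zones.
A: 5.6 mm over 60 years gives 5.6 / 60 ≈ 0.093 mm per year.
For B, 0.093 mm/year × 20 years = 1.9 mm.

1.9 mm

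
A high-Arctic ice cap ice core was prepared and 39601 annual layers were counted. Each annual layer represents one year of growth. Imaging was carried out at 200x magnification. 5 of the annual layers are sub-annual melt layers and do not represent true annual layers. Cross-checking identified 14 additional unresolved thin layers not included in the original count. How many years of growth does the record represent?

Adjusted count: 39601 − 5 + 14 = 39610 annual layers.
At one annual layer per year, that is 39610 years.

39610 years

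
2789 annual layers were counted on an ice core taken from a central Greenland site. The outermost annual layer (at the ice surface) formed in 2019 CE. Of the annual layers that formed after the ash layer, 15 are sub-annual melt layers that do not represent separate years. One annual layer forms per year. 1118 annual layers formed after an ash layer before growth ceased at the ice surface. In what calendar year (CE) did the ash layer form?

1118 annual layers post-date the ash layer.
1118 − 15 false = 1103 true annual layers after the ash layer.
The annual layer at the ice surface is 2019 CE, so the ash layer dates to 2019 − 1103 = 916 CE.

916 CE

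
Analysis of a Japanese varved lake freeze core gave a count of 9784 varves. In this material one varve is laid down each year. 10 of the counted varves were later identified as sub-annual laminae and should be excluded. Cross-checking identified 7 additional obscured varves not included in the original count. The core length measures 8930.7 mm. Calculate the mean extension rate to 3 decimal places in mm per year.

Adjusted count: 9784 − 10 + 7 = 9781 varves.
8930.7 mm over 9781 years gives 8930.7 / 9781 ≈ 0.913 mm per year.

0.913 mm per year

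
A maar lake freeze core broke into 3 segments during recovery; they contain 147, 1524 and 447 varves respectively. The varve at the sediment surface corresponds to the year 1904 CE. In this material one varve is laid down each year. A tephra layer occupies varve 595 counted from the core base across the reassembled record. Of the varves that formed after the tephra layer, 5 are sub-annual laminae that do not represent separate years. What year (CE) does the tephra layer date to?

386 CE

Total varves = 147 + 1524 + 447 = 2118.
2118 − 595 = 1523 varves lie beyond the tephra layer toward the sediment surface.
Removing the 5 false varves leaves 1523 − 5 = 1518 true varves beyond the tephra layer.
1904 − 1518 = 386 CE.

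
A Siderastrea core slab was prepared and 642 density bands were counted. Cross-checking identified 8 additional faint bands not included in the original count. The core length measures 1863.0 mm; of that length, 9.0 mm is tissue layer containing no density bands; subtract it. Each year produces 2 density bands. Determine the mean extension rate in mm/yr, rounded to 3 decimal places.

Adjusted count: 642 + 8 = 650 density bands.
With 2 density bands per year, 650 / 2 = 325 years.
Net length = 1863.0 − 9.0 = 1854.0 mm.
Mean rate = 1854.0 mm / 325 years ≈ 5.705 mm/yr.

5.705 mm/yr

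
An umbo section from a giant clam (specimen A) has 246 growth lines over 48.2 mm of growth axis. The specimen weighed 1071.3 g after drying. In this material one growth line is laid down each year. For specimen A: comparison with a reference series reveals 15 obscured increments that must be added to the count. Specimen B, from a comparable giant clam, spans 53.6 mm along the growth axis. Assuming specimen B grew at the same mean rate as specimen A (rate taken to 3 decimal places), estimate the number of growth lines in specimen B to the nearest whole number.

290 growth lines

Specimen A: after corrections the count is 246 + 15 = 261 growth lines.
A: Mean rate = 48.2 mm / 261 years ≈ 0.185 mm/year.
For B, 53.6 / 0.185 = 289.73 years ≈ 290 growth lines.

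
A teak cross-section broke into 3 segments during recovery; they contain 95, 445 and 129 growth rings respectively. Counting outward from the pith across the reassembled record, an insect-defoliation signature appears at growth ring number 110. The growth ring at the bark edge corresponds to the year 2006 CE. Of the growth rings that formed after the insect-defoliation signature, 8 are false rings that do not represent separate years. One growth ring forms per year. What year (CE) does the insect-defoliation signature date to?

Total growth rings = 95 + 445 + 129 = 669.
669 − 110 = 559 growth rings lie beyond the insect-defoliation signature toward the bark edge.
559 − 8 false = 551 true growth rings after the insect-defoliation signature.
2006 − 551 = 1455 CE.

1455 CE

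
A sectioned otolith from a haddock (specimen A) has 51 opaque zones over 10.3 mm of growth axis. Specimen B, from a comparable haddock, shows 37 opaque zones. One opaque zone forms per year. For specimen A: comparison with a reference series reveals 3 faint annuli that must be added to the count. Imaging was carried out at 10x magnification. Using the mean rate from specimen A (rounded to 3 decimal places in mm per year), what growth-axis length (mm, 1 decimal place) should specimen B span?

7.1 mm

Specimen A: adjusted count: 51 + 3 = 54 opaque zones.
A: Mean rate = 10.3 mm / 54 years ≈ 0.191 mm/year.
B's length ≈ 0.191 × 37 = 7.1 mm.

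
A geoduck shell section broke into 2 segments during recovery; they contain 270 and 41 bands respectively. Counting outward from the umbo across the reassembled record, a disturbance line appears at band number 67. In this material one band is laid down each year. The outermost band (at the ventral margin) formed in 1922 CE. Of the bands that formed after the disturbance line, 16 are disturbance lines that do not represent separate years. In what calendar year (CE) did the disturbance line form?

Total bands = 270 + 41 = 311.
311 − 67 = 244 bands lie beyond the disturbance line toward the ventral margin.
244 − 16 false = 228 true bands after the disturbance line.
Counting back 228 years from 1922 CE places the disturbance line in 1922 − 228 = 1694 CE.

1694 CE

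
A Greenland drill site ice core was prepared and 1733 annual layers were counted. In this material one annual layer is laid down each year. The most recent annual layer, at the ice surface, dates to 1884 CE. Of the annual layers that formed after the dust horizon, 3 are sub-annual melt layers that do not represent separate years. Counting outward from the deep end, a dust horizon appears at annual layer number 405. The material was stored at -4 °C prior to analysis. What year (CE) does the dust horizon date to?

559 CE

Between annual layer 405 and the ice surface there are 1733 − 405 = 1328 annual layers.
Excluding 3 false annual layers: 1328 − 3 = 1325.
The annual layer at the ice surface is 1884 CE, so the dust horizon dates to 1884 − 1325 = 559 CE.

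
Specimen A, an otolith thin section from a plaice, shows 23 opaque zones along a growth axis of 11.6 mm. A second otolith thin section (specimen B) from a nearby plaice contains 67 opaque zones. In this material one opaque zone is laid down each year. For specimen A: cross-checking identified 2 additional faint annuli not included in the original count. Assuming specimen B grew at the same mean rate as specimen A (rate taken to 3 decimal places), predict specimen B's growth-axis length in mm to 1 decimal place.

Specimen A: after corrections the count is 23 + 2 = 25 opaque zones.
A: 11.6 mm over 25 years gives 11.6 / 25 ≈ 0.464 mm/yr.
For B, 0.464 mm/year × 67 years = 31.1 mm.

31.1 mm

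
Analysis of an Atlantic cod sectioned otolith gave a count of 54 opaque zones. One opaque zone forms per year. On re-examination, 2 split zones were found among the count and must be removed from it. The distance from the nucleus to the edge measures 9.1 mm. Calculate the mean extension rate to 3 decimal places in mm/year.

Correcting the raw count gives 54 − 2 = 52 true opaque zones.
Extension rate ≈ 9.1 / 52 = 0.175 mm/year.

0.175 mm/year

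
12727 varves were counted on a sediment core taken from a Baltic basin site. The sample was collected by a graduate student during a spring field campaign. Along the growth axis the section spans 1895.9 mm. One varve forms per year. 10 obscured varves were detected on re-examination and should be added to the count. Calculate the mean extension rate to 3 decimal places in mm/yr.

Adjusted count: 12727 + 10 = 12737 varves.
Mean rate = 1895.9 mm / 12737 years ≈ 0.149 mm/yr.

0.149 mm/yr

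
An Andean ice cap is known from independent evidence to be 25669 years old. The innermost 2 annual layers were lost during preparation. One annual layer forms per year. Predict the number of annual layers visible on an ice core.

Expected annual layers over 25669 years: 25669.
25669 − 2 missed = 25667 annual layers expected in the prepared section.

25667 annual layers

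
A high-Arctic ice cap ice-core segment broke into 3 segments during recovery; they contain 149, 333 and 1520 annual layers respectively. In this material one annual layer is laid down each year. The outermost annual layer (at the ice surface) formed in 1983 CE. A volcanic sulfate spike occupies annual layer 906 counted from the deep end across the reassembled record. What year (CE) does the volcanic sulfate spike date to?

Total annual layers = 149 + 333 + 1520 = 2002.
The volcanic sulfate spike sits at annual layer 906 from the deep end, so 2002 − 906 = 1096 annual layers formed after it.
The annual layer at the ice surface is 1983 CE, so the volcanic sulfate spike dates to 1983 − 1096 = 887 CE.

887 CE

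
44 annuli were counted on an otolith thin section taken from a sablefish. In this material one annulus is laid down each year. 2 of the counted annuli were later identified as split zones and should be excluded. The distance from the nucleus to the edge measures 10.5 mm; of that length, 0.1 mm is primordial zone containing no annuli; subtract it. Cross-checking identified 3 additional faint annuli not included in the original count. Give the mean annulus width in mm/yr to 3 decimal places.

Correcting the raw count gives 44 − 2 + 3 = 45 true annuli.
The growth record spans 10.5 − 0.1 = 10.4 mm.
Extension rate ≈ 10.4 / 45 = 0.231 mm/yr.

0.231 mm/yr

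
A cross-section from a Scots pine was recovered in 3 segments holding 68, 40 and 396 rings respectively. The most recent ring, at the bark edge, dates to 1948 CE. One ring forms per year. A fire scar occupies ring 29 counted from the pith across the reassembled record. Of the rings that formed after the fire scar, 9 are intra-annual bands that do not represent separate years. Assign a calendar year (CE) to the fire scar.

1482 CE

Total rings = 68 + 40 + 396 = 504.
504 − 29 = 475 rings lie beyond the fire scar toward the bark edge.
475 − 9 false = 466 true rings after the fire scar.
The ring at the bark edge is 1948 CE, so the fire scar dates to 1948 − 466 = 1482 CE.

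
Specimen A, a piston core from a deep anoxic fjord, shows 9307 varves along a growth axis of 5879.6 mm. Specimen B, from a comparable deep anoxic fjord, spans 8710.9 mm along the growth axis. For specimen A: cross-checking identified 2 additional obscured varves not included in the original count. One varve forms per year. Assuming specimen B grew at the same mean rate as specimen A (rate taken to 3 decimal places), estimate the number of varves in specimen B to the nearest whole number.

Specimen A: true varve count = 9307 + 2 = 9309.
A: Extension rate ≈ 5879.6 / 9309 = 0.632 mm/year.
For B, 8710.9 / 0.632 = 13783.07 years ≈ 13783 varves.

13783 varves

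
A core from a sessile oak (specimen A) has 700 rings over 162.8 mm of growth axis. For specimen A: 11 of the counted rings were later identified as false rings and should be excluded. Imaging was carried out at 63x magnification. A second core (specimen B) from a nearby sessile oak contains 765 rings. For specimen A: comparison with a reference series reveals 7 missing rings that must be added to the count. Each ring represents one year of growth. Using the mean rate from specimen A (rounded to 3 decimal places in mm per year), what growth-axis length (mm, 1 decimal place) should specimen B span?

179.0 mm

Specimen A: after corrections the count is 700 − 11 + 7 = 696 rings.
A: Extension rate ≈ 162.8 / 696 = 0.234 mm/year.
For B, 0.234 mm/year × 765 years = 179.0 mm.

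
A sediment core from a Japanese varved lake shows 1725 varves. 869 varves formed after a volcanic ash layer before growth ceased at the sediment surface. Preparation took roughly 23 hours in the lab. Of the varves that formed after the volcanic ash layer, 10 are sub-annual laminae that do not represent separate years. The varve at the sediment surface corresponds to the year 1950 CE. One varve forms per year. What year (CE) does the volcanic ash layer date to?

1091 CE

There are 869 varves younger than the volcanic ash layer.
Removing the 10 false varves leaves 869 − 10 = 859 true varves beyond the volcanic ash layer.
1950 − 859 = 1091 CE.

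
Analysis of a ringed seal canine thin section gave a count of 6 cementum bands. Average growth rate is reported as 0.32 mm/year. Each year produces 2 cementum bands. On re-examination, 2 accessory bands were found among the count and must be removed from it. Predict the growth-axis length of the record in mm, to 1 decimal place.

0.6 mm

Adjusted count: 6 − 2 = 4 cementum bands.
4 cementum bands at 2 per year is 4 / 2 = 2 years.
2 years at 0.32 mm/year gives 0.32 × 2 = 0.6 mm.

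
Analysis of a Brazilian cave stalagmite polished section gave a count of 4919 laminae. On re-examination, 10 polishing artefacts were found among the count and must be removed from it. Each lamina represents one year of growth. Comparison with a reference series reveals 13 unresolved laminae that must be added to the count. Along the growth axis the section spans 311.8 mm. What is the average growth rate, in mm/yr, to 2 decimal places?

0.06 mm/yr

Adjusted count: 4919 − 10 + 13 = 4922 laminae.
311.8 mm over 4922 years gives 311.8 / 4922 ≈ 0.06 mm/yr.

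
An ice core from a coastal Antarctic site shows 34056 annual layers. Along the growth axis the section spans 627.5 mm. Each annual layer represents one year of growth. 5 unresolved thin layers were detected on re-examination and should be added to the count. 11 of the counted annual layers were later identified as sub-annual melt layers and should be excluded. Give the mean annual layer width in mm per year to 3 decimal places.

0.018 mm per year

Adjusted count: 34056 − 11 + 5 = 34050 annual layers.
627.5 mm over 34050 years gives 627.5 / 34050 ≈ 0.018 mm per year.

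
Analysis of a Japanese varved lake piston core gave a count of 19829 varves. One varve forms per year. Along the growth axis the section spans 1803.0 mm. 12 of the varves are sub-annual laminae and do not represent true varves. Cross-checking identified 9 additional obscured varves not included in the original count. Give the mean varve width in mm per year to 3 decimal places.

0.091 mm per year

After corrections the count is 19829 − 12 + 9 = 19826 varves.
1803.0 mm over 19826 years gives 1803.0 / 19826 ≈ 0.091 mm per year.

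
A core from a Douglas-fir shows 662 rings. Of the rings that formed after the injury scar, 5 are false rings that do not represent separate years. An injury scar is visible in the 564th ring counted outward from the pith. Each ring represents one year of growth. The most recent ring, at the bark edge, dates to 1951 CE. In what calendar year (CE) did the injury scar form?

The injury scar sits at ring 564 from the pith, so 662 − 564 = 98 rings formed after it.
Excluding 5 false rings: 98 − 5 = 93.
1951 − 93 = 1858 CE.

1858 CE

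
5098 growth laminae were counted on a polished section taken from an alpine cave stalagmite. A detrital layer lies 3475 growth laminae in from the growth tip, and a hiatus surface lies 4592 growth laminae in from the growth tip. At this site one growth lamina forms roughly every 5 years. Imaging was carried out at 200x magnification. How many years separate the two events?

5585 years

The two markers are separated by 4592 − 3475 = 1117 growth laminae.
Multiplying by 5 years per growth lamina: 1117 × 5 = 5585 years.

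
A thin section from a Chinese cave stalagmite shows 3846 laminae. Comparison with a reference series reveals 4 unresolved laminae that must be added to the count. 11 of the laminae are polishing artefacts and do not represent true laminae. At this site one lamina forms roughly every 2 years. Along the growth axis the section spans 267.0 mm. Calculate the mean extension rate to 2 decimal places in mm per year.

0.03 mm per year

Adjusted count: 3846 − 11 + 4 = 3839 laminae.
Multiplying by 2 years per lamina: 3839 × 2 = 7678 years.
Extension rate ≈ 267.0 / 7678 = 0.03 mm per year.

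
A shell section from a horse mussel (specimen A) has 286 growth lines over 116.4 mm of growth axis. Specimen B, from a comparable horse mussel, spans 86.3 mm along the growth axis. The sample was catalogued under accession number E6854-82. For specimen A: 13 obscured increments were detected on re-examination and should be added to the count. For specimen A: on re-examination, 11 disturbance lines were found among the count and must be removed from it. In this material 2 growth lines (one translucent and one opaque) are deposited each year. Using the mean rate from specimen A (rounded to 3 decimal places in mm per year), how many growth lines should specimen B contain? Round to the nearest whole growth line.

Specimen A: adjusted count: 286 − 11 + 13 = 288 growth lines.
Specimen A: dividing by 2 growth lines per year: 288 / 2 = 144 years.
A: Extension rate ≈ 116.4 / 144 = 0.808 mm/year.
B spans 86.3 / 0.808 = 106.81 years; at 2 growth lines per year that is 106.81 × 2 ≈ 214 growth lines.

214 growth lines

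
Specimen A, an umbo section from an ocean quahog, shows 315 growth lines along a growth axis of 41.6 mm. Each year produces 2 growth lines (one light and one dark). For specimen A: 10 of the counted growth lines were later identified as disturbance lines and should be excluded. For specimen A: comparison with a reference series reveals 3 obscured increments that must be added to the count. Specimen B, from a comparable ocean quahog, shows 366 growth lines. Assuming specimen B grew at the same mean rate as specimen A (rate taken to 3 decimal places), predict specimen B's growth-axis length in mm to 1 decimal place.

49.4 mm

Specimen A: true growth line count = 315 − 10 + 3 = 308.
Specimen A: dividing by 2 growth lines per year: 308 / 2 = 154 years.
A: Extension rate ≈ 41.6 / 154 = 0.270 mm/yr.
Specimen B: dividing by 2 growth lines per year: 366 / 2 = 183 years. For B, 0.270 mm/year × 183 years = 49.4 mm.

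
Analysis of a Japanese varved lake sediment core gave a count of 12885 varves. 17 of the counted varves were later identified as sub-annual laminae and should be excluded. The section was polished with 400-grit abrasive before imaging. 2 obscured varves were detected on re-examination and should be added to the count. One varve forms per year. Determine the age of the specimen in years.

12870 years

Adjusted count: 12885 − 17 + 2 = 12870 varves.
At one varve per year, that is 12870 years.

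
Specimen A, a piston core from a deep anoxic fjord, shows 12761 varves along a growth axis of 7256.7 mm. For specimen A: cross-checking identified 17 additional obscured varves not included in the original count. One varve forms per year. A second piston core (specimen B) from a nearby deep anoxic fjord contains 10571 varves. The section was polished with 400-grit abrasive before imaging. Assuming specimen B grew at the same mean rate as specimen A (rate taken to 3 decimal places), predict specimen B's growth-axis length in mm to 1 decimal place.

Specimen A: adjusted count: 12761 + 17 = 12778 varves.
A: 7256.7 mm over 12778 years gives 7256.7 / 12778 ≈ 0.568 mm/yr.
B's length ≈ 0.568 × 10571 = 6004.3 mm.

6004.3 mm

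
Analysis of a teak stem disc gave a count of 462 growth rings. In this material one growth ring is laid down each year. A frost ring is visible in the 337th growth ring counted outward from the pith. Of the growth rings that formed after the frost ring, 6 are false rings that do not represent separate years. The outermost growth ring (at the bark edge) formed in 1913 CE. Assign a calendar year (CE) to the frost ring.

1794 CE

462 − 337 = 125 growth rings lie beyond the frost ring toward the bark edge.
Excluding 6 false growth rings: 125 − 6 = 119.
1913 − 119 = 1794 CE.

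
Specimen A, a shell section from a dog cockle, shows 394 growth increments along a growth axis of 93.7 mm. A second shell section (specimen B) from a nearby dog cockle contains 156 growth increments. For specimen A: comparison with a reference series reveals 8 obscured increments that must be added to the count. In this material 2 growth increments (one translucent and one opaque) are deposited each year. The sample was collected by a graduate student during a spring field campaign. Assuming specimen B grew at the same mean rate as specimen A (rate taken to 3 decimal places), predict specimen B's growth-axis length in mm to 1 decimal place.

Specimen A: adjusted count: 394 + 8 = 402 growth increments.
Specimen A: dividing by 2 growth increments per year: 402 / 2 = 201 years.
A: Extension rate ≈ 93.7 / 201 = 0.466 mm/year.
Specimen B: dividing by 2 growth increments per year: 156 / 2 = 78 years. B's length ≈ 0.466 × 78 = 36.3 mm.

36.3 mm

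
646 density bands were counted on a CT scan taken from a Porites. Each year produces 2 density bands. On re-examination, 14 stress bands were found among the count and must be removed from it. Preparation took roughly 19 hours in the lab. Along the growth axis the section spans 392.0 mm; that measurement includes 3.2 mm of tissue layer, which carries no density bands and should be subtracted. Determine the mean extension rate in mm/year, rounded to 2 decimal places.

Adjusted count: 646 − 14 = 632 density bands.
Dividing by 2 density bands per year: 632 / 2 = 316 years.
Removing the 3.2 mm offcut leaves 392.0 − 3.2 = 388.8 mm.
388.8 mm over 316 years gives 388.8 / 316 ≈ 1.23 mm/year.

1.23 mm/year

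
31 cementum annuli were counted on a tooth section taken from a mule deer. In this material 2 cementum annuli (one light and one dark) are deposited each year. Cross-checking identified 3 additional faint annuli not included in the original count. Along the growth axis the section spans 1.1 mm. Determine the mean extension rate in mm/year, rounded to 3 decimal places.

0.065 mm/year

After corrections the count is 31 + 3 = 34 cementum annuli.
Dividing by 2 cementum annuli per year: 34 / 2 = 17 years.
Extension rate ≈ 1.1 / 17 = 0.065 mm/year.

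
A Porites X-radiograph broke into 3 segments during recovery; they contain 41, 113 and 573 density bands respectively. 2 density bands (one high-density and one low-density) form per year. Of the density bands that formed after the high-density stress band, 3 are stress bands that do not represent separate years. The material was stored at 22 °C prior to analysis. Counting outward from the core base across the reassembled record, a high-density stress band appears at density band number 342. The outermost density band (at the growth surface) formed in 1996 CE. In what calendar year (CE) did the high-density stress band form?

Total density bands = 41 + 113 + 573 = 727.
Between density band 342 and the growth surface there are 727 − 342 = 385 density bands.
Excluding 3 false density bands: 385 − 3 = 382.
With 2 density bands per year, 382 / 2 = 191 years.
The density band at the growth surface is 1996 CE, so the high-density stress band dates to 1996 − 191 = 1805 CE.

1805 CE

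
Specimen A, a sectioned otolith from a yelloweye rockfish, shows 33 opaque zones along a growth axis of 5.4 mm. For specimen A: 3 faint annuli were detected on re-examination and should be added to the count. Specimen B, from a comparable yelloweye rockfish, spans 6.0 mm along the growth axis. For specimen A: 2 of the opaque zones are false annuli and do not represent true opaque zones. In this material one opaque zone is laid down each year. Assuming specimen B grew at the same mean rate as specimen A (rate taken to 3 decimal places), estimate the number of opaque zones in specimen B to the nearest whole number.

Specimen A: true opaque zone count = 33 − 2 + 3 = 34.
A: Mean rate = 5.4 mm / 34 years ≈ 0.159 mm per year.
For B, 6.0 / 0.159 = 37.74 years ≈ 38 opaque zones.

38 opaque zones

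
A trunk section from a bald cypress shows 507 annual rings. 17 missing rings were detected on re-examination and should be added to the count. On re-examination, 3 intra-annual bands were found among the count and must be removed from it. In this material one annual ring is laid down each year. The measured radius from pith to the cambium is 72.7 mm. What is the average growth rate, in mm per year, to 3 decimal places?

0.140 mm per year

True annual ring count = 507 − 3 + 17 = 521.
Mean rate = 72.7 mm / 521 years ≈ 0.140 mm per year.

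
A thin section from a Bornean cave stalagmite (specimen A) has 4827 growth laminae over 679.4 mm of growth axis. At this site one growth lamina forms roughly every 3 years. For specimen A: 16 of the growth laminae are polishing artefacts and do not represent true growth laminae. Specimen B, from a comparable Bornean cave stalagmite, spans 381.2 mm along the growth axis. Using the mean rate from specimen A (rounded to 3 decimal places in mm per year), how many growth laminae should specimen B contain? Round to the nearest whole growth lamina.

2704 growth laminae

Specimen A: after corrections the count is 4827 − 16 = 4811 growth laminae.
Specimen A: at 3 years per growth lamina, 4811 × 3 = 14433 years.
A: Mean rate = 679.4 mm / 14433 years ≈ 0.047 mm per year.
B spans 381.2 / 0.047 = 8110.64 years; at 3 years per growth lamina that is 8110.64 / 3 ≈ 2704 growth laminae.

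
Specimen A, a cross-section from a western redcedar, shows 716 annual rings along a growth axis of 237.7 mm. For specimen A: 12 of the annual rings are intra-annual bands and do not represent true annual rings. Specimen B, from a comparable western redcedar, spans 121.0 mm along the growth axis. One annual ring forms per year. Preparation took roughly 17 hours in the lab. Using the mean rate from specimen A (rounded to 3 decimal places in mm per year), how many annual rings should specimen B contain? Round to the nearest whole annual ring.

Specimen A: correcting the raw count gives 716 − 12 = 704 true annual rings.
A: Extension rate ≈ 237.7 / 704 = 0.338 mm/yr.
For B, 121.0 / 0.338 = 357.99 years ≈ 358 annual rings.

358 annual rings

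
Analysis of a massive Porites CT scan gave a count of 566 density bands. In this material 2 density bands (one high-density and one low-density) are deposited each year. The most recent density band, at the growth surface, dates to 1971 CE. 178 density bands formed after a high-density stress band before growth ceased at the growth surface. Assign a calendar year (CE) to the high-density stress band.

178 density bands post-date the high-density stress band.
178 density bands at 2 per year is 178 / 2 = 89 years.
Counting back 89 years from 1971 CE places the high-density stress band in 1971 − 89 = 1882 CE.

1882 CE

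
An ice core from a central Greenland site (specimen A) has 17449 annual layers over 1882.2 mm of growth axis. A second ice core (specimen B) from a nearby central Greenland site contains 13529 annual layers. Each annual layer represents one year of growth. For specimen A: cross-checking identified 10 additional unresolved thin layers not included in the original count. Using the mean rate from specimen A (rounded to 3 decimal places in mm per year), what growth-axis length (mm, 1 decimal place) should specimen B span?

Specimen A: true annual layer count = 17449 + 10 = 17459.
A: 1882.2 mm over 17459 years gives 1882.2 / 17459 ≈ 0.108 mm per year.
Length of B = 0.108 × 13529 = 1461.1 mm.

1461.1 mm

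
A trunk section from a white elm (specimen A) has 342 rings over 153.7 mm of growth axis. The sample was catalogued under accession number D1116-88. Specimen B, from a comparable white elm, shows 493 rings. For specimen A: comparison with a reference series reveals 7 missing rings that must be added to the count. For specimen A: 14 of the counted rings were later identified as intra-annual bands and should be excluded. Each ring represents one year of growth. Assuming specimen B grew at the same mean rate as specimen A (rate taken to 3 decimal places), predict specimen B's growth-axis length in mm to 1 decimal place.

Specimen A: true ring count = 342 − 14 + 7 = 335.
A: Extension rate ≈ 153.7 / 335 = 0.459 mm per year.
For B, 0.459 mm/year × 493 years = 226.3 mm.

226.3 mm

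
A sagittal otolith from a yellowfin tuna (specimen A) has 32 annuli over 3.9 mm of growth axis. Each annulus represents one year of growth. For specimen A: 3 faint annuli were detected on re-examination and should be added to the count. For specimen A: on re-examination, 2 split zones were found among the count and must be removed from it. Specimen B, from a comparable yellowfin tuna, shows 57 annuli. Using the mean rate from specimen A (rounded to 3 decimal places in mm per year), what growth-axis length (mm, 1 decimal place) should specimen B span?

Specimen A: adjusted count: 32 − 2 + 3 = 33 annuli.
A: Extension rate ≈ 3.9 / 33 = 0.118 mm per year.
B's length ≈ 0.118 × 57 = 6.7 mm.

6.7 mm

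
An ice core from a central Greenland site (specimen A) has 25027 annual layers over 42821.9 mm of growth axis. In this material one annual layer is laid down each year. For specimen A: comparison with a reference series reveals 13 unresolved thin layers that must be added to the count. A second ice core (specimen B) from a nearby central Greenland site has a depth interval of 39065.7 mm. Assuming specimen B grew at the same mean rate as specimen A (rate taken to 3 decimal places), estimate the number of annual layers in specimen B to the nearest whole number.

Specimen A: after corrections the count is 25027 + 13 = 25040 annual layers.
A: Extension rate ≈ 42821.9 / 25040 = 1.710 mm per year.
Specimen B: 39065.7 mm / 1.710 mm per year = 22845.44 years ≈ 22845 annual layers.

22845 annual layers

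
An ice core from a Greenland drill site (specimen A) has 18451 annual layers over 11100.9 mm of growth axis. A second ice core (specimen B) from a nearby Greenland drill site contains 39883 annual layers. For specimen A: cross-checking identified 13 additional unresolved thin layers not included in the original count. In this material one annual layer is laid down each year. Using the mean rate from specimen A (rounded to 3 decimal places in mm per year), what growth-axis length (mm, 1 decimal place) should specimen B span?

Specimen A: correcting the raw count gives 18451 + 13 = 18464 true annual layers.
A: 11100.9 mm over 18464 years gives 11100.9 / 18464 ≈ 0.601 mm/yr.
For B, 0.601 mm/year × 39883 years = 23969.7 mm.

23969.7 mm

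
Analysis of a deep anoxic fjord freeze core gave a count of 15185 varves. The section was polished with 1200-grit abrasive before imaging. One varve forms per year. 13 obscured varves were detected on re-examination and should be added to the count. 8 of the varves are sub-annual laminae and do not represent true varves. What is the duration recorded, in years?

After corrections the count is 15185 − 8 + 13 = 15190 varves.
At one varve per year, that is 15190 years.

15190 years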